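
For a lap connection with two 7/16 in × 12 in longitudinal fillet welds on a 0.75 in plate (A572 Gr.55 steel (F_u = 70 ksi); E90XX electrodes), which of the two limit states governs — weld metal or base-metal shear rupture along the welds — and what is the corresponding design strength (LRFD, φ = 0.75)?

E90XX → F_EXX = 90 ksi.
t_e = 0.707 × 0.4375 = 0.3093 in; L = 24 in.
Weld metal: φR_n = 0.75 × 0.6 × 90 × 0.3093 × 24 = 300.7 kip.
Base metal (shear rupture): φR_n = 0.75 × 0.6 × 70 × 0.75 × 24 = 567 kip.
Governing: weld metal.

φR_n ≈ 301 kip (weld metal governs)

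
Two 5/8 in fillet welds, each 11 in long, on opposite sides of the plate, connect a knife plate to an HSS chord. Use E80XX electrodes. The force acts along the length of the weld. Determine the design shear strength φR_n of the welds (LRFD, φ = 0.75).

E80XX → F_EXX = 80 ksi.
Effective throat t_e = 0.707 × 0.625 = 0.4419 in.
Total length L = 22 in; A_we = 0.4419 × 22 = 9.721 in².
F_nw = 0.6 F_EXX = 0.6 × 80 = 48 ksi.
φR_n = 0.75 × 48 × 9.721 = 350 kip.

φR_n ≈ 350 kip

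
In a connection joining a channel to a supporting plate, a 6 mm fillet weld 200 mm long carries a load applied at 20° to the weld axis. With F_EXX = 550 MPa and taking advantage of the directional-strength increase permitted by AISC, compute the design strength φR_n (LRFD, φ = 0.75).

φR_n ≈ 231 kN

t_e = 0.707 × 6 = 4.242 mm; A_we = 4.242 × 200 = 848.4 mm².
Directional factor: 1.0 + 0.5 sin^1.5(20°) = 1.1.
F_nw = 0.6 × 550 × 1.1 = 363 MPa.
φR_n = 0.75 × 363 × 848.4 × 10⁻³ = 231 kN.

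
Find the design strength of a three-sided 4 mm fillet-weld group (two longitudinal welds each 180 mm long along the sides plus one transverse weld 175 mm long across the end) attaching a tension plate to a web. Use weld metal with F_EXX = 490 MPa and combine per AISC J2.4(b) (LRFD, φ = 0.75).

φR_n ≈ 355 kN

t_e = 0.707 × 4 = 2.828 mm.
R_nwl = 0.6 × 490 × 2.828 × 360 × 10⁻³ = 299.3 kN (longitudinal, 2 welds).
R_nwt = 0.6 × 490 × 2.828 × 175 × 10⁻³ = 145.5 kN (transverse, base value).
(i) R_nwl + R_nwt = 444.8 kN; (ii) 0.85 R_nwl + 1.5 R_nwt = 472.7 kN.
R_n = max = 472.7 kN [governs: (ii)]; φR_n = 354.5 kN.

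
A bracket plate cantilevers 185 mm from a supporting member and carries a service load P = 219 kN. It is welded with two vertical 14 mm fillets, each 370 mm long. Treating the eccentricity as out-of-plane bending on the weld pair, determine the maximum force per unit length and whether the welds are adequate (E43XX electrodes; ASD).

f_max ≈ 936 N/mm; adequate

E43XX → F_EXX = 430 MPa.
L_w = 2 × 370 = 740 mm; section modulus (unit throat) S = 2 × L²/6 = 45630 mm².
Direct shear f_v = P/L_w = 219×10³/740 = 295.9 N/mm.
Moment M = P × e = 219×10³ × 185 = 40515000 N·mm; bending f_b = M/S = 887.8 N/mm.
f_max = √(f_v² + f_b²) = √(295.9² + 887.8²) = 935.9 N/mm.
r_n/Ω = (1/2.0) × 0.6 × 430 × (0.707 × 14) = 1277 N/mm → adequate.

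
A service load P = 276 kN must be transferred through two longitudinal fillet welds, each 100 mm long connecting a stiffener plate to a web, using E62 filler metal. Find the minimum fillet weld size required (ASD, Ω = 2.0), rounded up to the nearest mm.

E62XX → F_EXX = 620 MPa.
Total weld length L = 200 mm.
Required throat t_e = P × Ω / (0.6 F_EXX × L) = 276 × 2.0 / (0.6 × 620 × 200 × 10⁻³) = 7.419 mm.
Required leg w = t_e / 0.707 = 10.49 mm → use 11 mm.

w = 11 mm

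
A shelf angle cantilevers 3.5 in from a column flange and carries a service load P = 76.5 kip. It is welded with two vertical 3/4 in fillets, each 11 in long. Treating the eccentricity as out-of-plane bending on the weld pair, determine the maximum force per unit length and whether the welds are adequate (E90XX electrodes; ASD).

f_max ≈ 7.49 kip/in; adequate

E90XX → F_EXX = 90 ksi.
L_w = 2 × 11 = 22 in; section modulus (unit throat) S = 2 × L²/6 = 40.33 in².
Direct shear f_v = P/L_w = 76.5/22 = 3.477 kip/in.
Moment M = P × e = 76.5 × 3.5 = 267.75 kip·in; bending f_b = M/S = 6.638 kip/in.
f_max = √(f_v² + f_b²) = √(3.477² + 6.638²) = 7.494 kip/in.
r_n/Ω = (1/2.0) × 0.6 × 90 × (0.707 × 0.75) = 14.32 kip/in → adequate.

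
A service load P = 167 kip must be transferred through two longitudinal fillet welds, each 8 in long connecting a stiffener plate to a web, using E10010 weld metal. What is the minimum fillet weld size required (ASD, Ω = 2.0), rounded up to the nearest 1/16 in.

w = 1/2 in

E100XX → F_EXX = 100 ksi.
Total weld length L = 16 in.
Required throat t_e = P × Ω / (0.6 F_EXX × L) = 167 × 2.0 / (0.6 × 100 × 16) = 0.3479 in.
Required leg w = t_e / 0.707 = 0.4921 in → use 1/2 in.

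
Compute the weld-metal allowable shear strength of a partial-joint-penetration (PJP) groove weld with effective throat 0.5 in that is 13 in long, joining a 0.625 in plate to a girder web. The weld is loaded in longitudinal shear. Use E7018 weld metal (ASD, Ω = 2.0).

R_n/Ω ≈ 136 kip

E70XX → F_EXX = 70 ksi.
Effective throat (given) t_e = 0.5 in.
A_we = 0.5 × 13 = 6.5 in².
F_nw = 0.6 F_EXX = 42 ksi.
R_n/Ω = (42 × 6.5) / 2.0 = 136.5 kip.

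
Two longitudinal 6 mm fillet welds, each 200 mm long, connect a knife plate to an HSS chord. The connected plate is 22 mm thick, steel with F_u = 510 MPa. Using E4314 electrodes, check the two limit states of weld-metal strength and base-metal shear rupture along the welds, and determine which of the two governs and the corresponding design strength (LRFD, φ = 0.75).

E43XX → F_EXX = 430 MPa.
t_e = 0.707 × 6 = 4.242 mm; L = 400 mm.
Weld metal: φR_n = 0.75 × 0.6 × 430 × 4.242 × 400 × 10⁻³ = 328.3 kN.
Base metal (shear rupture): φR_n = 0.75 × 0.6 × 510 × 22 × 400 × 10⁻³ = 2020 kN.
Governing: weld metal.

φR_n ≈ 328 kN (weld metal governs)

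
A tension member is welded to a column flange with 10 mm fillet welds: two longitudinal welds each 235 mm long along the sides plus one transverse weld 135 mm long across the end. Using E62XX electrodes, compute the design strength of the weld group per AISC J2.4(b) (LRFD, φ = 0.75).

φR_n ≈ 1190 kN

E62XX → F_EXX = 620 MPa.
t_e = 0.707 × 10 = 7.07 mm.
R_nwl = 0.6 × 620 × 7.07 × 470 × 10⁻³ = 1236 kN (longitudinal, 2 welds).
R_nwt = 0.6 × 620 × 7.07 × 135 × 10⁻³ = 355.1 kN (transverse, base value).
(i) R_nwl + R_nwt = 1591 kN; (ii) 0.85 R_nwl + 1.5 R_nwt = 1583 kN.
R_n = max = 1591 kN [governs: (i)]; φR_n = 1193 kN.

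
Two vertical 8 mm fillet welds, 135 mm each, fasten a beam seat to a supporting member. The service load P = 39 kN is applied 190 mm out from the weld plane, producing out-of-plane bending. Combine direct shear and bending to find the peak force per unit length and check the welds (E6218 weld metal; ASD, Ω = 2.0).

E62XX → F_EXX = 620 MPa.
L_w = 2 × 135 = 270 mm; section modulus (unit throat) S = 2 × L²/6 = 6075 mm².
Direct shear f_v = P/L_w = 39×10³/270 = 144.4 N/mm.
Moment M = P × e = 39×10³ × 190 = 7410000 N·mm; bending f_b = M/S = 1220 N/mm.
f_max = √(f_v² + f_b²) = √(144.4² + 1220²) = 1228 N/mm.
r_n/Ω = (1/2.0) × 0.6 × 620 × (0.707 × 8) = 1052 N/mm → NOT adequate.

f_max ≈ 1230 N/mm; NOT adequate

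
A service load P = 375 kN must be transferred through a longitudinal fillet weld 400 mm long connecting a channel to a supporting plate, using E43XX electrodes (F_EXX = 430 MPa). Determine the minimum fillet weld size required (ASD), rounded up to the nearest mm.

Total weld length L = 400 mm.
Required throat t_e = P × Ω / (0.6 F_EXX × L) = 375 × 2.0 / (0.6 × 430 × 400 × 10⁻³) = 7.267 mm.
Required leg w = t_e / 0.707 = 10.28 mm → use 11 mm.

w = 11 mm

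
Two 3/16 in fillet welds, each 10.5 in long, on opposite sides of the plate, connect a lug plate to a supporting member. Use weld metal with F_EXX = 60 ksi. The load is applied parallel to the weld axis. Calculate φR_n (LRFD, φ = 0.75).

φR_n ≈ 75.2 kip

Effective throat t_e = 0.707 × 0.1875 = 0.1326 in.
Total length L = 21 in; A_we = 0.1326 × 21 = 2.784 in².
F_nw = 0.6 F_EXX = 0.6 × 60 = 36 ksi.
φR_n = 0.75 × 36 × 2.784 = 75.16 kip.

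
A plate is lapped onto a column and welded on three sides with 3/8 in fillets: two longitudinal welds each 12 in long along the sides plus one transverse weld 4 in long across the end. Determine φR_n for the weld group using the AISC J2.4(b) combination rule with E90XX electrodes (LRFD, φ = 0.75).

φR_n ≈ 301 kips

E90XX → F_EXX = 90 ksi.
t_e = 0.707 × 0.375 = 0.2651 in.
R_nwl = 0.6 × 90 × 0.2651 × 24 = 343.6 kips (longitudinal, 2 welds).
R_nwt = 0.6 × 90 × 0.2651 × 4 = 57.27 kips (transverse, base value).
(i) R_nwl + R_nwt = 400.9 kips; (ii) 0.85 R_nwl + 1.5 R_nwt = 378 kips.
R_n = max = 400.9 kips [governs: (i)]; φR_n = 300.7 kips.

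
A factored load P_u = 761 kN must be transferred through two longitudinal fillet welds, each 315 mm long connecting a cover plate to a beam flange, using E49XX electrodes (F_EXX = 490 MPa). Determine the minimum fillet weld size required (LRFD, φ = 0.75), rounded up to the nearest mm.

w = 8 mm

Total weld length L = 630 mm.
Required throat t_e = P_u / (φ × 0.6 F_EXX × L) = 761 / (0.75 × 0.6 × 490 × 630 × 10⁻³) = 5.478 mm.
Required leg w = t_e / 0.707 = 7.748 mm → use 8 mm.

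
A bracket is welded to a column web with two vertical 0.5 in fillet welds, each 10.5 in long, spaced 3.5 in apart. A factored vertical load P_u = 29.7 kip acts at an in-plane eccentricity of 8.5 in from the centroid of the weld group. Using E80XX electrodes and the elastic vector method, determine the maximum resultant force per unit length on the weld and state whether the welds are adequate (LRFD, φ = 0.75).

f_max ≈ 6.03 kip/in; adequate

E80XX → F_EXX = 80 ksi.
Total weld length L_w = 21 in. Treat welds as unit-width lines.
Polar moment about centroid: J = 2[d³/12 + d(b/2)²] = 2[10.5³/12 + 10.5×1.75²] = 257.2 in³.
Direct shear f_v = P/L_w = 29.7 / 21 = 1.414 kip/in (vertical).
Torsion M = P·e = 29.7 × 8.5 = 252.45 kip·in.
Critical point at (x, y) = (1.75, 5.25) from centroid. f_tx = M·y/J = 5.152 kip/in; f_ty = M·x/J = 1.717 kip/in.
Resultant f_max = √[f_tx² + (f_v + f_ty)²] = √[5.152² + (1.414 + 1.717)²] = 6.029 kip/in.
Capacity per unit length: φr_n = 0.75 × 0.6 × 80 × (0.707 × 0.5) = 12.73 kip/in.
6.029 ≤ 12.73 → adequate.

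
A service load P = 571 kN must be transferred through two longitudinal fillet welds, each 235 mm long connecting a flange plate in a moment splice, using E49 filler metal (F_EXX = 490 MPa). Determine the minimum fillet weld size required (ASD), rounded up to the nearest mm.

Total weld length L = 470 mm.
Required throat t_e = P × Ω / (0.6 F_EXX × L) = 571 × 2.0 / (0.6 × 490 × 470 × 10⁻³) = 8.265 mm.
Required leg w = t_e / 0.707 = 11.69 mm → use 12 mm.

w = 12 mm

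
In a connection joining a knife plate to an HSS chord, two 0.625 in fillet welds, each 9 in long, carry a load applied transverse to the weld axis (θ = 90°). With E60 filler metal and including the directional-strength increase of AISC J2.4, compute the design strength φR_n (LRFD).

φR_n ≈ 322 kip

E60XX → F_EXX = 60 ksi.
t_e = 0.707 × 0.625 = 0.4419 in; A_we = 0.4419 × 18 = 7.954 in².
Directional factor: 1.0 + 0.5 sin^1.5(90°) = 1.5.
F_nw = 0.6 × 60 × 1.5 = 54 ksi.
φR_n = 0.75 × 54 × 7.954 = 322.1 kip.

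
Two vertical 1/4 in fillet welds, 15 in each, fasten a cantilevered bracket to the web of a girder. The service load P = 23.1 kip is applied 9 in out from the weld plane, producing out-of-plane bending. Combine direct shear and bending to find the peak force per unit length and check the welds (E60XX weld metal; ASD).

f_max ≈ 2.88 kip/in; adequate

E60XX → F_EXX = 60 ksi.
L_w = 2 × 15 = 30 in; section modulus (unit throat) S = 2 × L²/6 = 75 in².
Direct shear f_v = P/L_w = 23.1/30 = 0.77 kip/in.
Moment M = P × e = 23.1 × 9 = 207.9 kip·in; bending f_b = M/S = 2.772 kip/in.
f_max = √(f_v² + f_b²) = √(0.77² + 2.772²) = 2.877 kip/in.
r_n/Ω = (1/2.0) × 0.6 × 60 × (0.707 × 0.25) = 3.181 kip/in → adequate.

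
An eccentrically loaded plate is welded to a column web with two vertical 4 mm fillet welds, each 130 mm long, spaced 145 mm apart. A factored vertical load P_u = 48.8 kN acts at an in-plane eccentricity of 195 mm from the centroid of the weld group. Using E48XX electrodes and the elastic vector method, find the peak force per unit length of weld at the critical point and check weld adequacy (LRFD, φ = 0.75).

f_max ≈ 686 N/mm; NOT adequate

E48XX → F_EXX = 480 MPa.
Total weld length L_w = 260 mm. Treat welds as unit-width lines.
Polar moment about centroid: J = 2[d³/12 + d(b/2)²] = 2[130³/12 + 130×72.5²] = 1733000 mm³.
Direct shear f_v = P/L_w = 48.8×10³ / 260 = 187.7 N/mm (vertical).
Torsion M = P·e = 48.8×10³ × 195 = 9516000 N·mm.
Critical point at (x, y) = (72.5, 65) from centroid. f_tx = M·y/J = 357 N/mm; f_ty = M·x/J = 398.1 N/mm.
Resultant f_max = √[f_tx² + (f_v + f_ty)²] = √[357² + (187.7 + 398.1)²] = 686 N/mm.
Capacity per unit length: φr_n = 0.75 × 0.6 × 480 × (0.707 × 4) = 610.8 N/mm.
686 > 610.8 → NOT adequate.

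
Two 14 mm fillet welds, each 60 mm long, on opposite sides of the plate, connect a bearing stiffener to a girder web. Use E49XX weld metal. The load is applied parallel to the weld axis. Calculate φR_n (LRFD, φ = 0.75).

φR_n ≈ 262 kN

E49XX → F_EXX = 490 MPa.
Effective throat t_e = 0.707 × 14 = 9.898 mm.
Total length L = 120 mm; A_we = 9.898 × 120 = 1188 mm².
F_nw = 0.6 F_EXX = 0.6 × 490 = 294 MPa.
φR_n = 0.75 × 294 × 1188 × 10⁻³ = 261.9 kN.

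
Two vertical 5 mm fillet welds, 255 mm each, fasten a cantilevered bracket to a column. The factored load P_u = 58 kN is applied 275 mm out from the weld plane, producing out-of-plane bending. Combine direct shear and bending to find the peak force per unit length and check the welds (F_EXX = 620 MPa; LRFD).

L_w = 2 × 255 = 510 mm; section modulus (unit throat) S = 2 × L²/6 = 21680 mm².
Direct shear f_v = P/L_w = 58×10³/510 = 113.7 N/mm.
Moment M = P × e = 58×10³ × 275 = 15950000 N·mm; bending f_b = M/S = 735.9 N/mm.
f_max = √(f_v² + f_b²) = √(113.7² + 735.9²) = 744.6 N/mm.
φr_n = 0.75 × 0.6 × 620 × (0.707 × 5) = 986.3 N/mm → adequate.

f_max ≈ 745 N/mm; adequate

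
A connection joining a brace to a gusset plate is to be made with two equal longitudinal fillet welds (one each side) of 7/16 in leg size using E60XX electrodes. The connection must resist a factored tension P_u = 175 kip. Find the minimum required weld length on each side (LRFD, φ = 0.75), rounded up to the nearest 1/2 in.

L = 10.5 in on each side

E60XX → F_EXX = 60 ksi.
Throat t_e = 0.707 × 0.4375 = 0.3093 in.
φr_n = 0.75 × 0.6 × 60 × 0.3093 = 8.351 kip/in.
L_req = P_u / φr_n = 175 / 8.351 = 20.95 in total.
Per side: 20.95 / 2 = 10.48 in.
Round up → use L = 10.5 in on each side.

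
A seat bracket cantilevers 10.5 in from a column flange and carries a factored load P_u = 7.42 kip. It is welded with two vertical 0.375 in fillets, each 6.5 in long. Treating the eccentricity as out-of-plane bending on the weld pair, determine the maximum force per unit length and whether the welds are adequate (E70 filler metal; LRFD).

E70XX → F_EXX = 70 ksi.
L_w = 2 × 6.5 = 13 in; section modulus (unit throat) S = 2 × L²/6 = 14.08 in².
Direct shear f_v = P/L_w = 7.42/13 = 0.5708 kip/in.
Moment M = P × e = 7.42 × 10.5 = 77.91 kip·in; bending f_b = M/S = 5.532 kip/in.
f_max = √(f_v² + f_b²) = √(0.5708² + 5.532²) = 5.561 kip/in.
φr_n = 0.75 × 0.6 × 70 × (0.707 × 0.375) = 8.351 kip/in → adequate.

f_max ≈ 5.56 kip/in; adequate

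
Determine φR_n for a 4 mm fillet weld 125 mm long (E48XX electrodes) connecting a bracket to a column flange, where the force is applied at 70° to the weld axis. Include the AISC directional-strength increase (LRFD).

E48XX → F_EXX = 480 MPa.
t_e = 0.707 × 4 = 2.828 mm; A_we = 2.828 × 125 = 353.5 mm².
Directional factor: 1.0 + 0.5 sin^1.5(70°) = 1.455.
F_nw = 0.6 × 480 × 1.455 = 419.2 MPa.
φR_n = 0.75 × 419.2 × 353.5 × 10⁻³ = 111.1 kN.

φR_n ≈ 111 kN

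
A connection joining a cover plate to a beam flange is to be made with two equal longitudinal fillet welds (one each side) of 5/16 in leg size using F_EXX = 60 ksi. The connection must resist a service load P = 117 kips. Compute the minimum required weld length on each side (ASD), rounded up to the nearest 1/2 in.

L = 15 in on each side

Throat t_e = 0.707 × 0.3125 = 0.2209 in.
r_n/Ω = (0.6 × 60 × 0.2209) / 2.0 = 3.977 kip/in.
L_req = P / (r_n/Ω) = 117 / 3.977 = 29.42 in total.
Per side: 29.42 / 2 = 14.71 in.
Round up → use L = 15 in on each side.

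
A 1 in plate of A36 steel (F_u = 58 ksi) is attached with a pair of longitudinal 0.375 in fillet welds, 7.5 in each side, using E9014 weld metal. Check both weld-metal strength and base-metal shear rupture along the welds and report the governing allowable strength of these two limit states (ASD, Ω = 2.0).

R_n/Ω ≈ 107 kips (weld metal governs)

E90XX → F_EXX = 90 ksi.
t_e = 0.707 × 0.375 = 0.2651 in; L = 15 in.
Weld metal: R_n/Ω = (1/2.0) × 0.6 × 90 × 0.2651 × 15 = 107.4 kips.
Base metal (shear rupture): R_n/Ω = (1/2.0) × 0.6 × 58 × 1 × 15 = 261 kips.
Governing: weld metal.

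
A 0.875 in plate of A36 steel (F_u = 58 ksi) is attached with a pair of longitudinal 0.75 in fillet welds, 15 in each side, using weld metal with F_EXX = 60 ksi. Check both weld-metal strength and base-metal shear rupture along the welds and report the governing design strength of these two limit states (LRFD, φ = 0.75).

t_e = 0.707 × 0.75 = 0.5302 in; L = 30 in.
Weld metal: φR_n = 0.75 × 0.6 × 60 × 0.5302 × 30 = 429.5 kips.
Base metal (shear rupture): φR_n = 0.75 × 0.6 × 58 × 0.875 × 30 = 685.1 kips.
Governing: weld metal.

φR_n ≈ 430 kips (weld metal governs)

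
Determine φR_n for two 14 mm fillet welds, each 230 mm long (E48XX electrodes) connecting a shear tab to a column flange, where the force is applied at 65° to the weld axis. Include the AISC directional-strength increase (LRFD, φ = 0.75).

E48XX → F_EXX = 480 MPa.
t_e = 0.707 × 14 = 9.898 mm; A_we = 9.898 × 460 = 4553 mm².
Directional factor: 1.0 + 0.5 sin^1.5(65°) = 1.431.
F_nw = 0.6 × 480 × 1.431 = 412.2 MPa.
φR_n = 0.75 × 412.2 × 4553 × 10⁻³ = 1408 kN.

φR_n ≈ 1410 kN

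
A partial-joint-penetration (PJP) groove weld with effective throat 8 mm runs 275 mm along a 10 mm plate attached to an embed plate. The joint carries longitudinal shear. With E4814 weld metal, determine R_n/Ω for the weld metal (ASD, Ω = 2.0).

E48XX → F_EXX = 480 MPa.
Effective throat (given) t_e = 8 mm.
A_we = 8 × 275 = 2200 mm².
F_nw = 0.6 F_EXX = 288 MPa.
R_n/Ω = (288 × 2200) / 2.0 × 10⁻³ = 316.8 kN.

R_n/Ω ≈ 317 kN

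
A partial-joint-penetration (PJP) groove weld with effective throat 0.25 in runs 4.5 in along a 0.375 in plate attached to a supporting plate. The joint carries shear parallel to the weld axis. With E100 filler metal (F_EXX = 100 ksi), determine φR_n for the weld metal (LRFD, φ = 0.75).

φR_n ≈ 50.6 kip

Effective throat (given) t_e = 0.25 in.
A_we = 0.25 × 4.5 = 1.125 in².
F_nw = 0.6 F_EXX = 60 ksi.
φR_n = 0.75 × 60 × 1.125 = 50.62 kip.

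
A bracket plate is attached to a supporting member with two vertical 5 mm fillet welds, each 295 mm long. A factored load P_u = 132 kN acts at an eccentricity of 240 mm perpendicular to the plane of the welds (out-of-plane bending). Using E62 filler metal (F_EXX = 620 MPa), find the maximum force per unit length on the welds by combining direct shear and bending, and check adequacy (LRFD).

f_max ≈ 1110 N/mm; NOT adequate

L_w = 2 × 295 = 590 mm; section modulus (unit throat) S = 2 × L²/6 = 29010 mm².
Direct shear f_v = P/L_w = 132×10³/590 = 223.7 N/mm.
Moment M = P × e = 132×10³ × 240 = 31680000 N·mm; bending f_b = M/S = 1092 N/mm.
f_max = √(f_v² + f_b²) = √(223.7² + 1092²) = 1115 N/mm.
φr_n = 0.75 × 0.6 × 620 × (0.707 × 5) = 986.3 N/mm → NOT adequate.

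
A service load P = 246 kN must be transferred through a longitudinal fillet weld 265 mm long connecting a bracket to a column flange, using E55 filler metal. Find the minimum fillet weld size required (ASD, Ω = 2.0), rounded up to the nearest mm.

w = 8 mm

E55XX → F_EXX = 550 MPa.
Total weld length L = 265 mm.
Required throat t_e = P × Ω / (0.6 F_EXX × L) = 246 × 2.0 / (0.6 × 550 × 265 × 10⁻³) = 5.626 mm.
Required leg w = t_e / 0.707 = 7.958 mm → use 8 mm.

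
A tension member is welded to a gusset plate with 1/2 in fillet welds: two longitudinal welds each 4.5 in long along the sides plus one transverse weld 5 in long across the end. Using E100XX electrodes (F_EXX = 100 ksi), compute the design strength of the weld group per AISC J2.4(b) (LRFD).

φR_n ≈ 241 kip

t_e = 0.707 × 0.5 = 0.3535 in.
R_nwl = 0.6 × 100 × 0.3535 × 9 = 190.9 kip (longitudinal, 2 welds).
R_nwt = 0.6 × 100 × 0.3535 × 5 = 106 kip (transverse, base value).
(i) R_nwl + R_nwt = 296.9 kip; (ii) 0.85 R_nwl + 1.5 R_nwt = 321.3 kip.
R_n = max = 321.3 kip [governs: (ii)]; φR_n = 241 kip.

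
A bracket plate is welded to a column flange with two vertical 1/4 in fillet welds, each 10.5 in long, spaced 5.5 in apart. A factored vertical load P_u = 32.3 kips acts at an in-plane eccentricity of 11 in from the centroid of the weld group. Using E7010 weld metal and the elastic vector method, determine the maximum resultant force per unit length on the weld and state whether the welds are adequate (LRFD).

f_max ≈ 6.84 kip/in; NOT adequate

E70XX → F_EXX = 70 ksi.
Total weld length L_w = 21 in. Treat welds as unit-width lines.
Polar moment about centroid: J = 2[d³/12 + d(b/2)²] = 2[10.5³/12 + 10.5×2.75²] = 351.8 in³.
Direct shear f_v = P/L_w = 32.3 / 21 = 1.538 kip/in (vertical).
Torsion M = P·e = 32.3 × 11 = 355.3 kip·in.
Critical point at (x, y) = (2.75, 5.25) from centroid. f_tx = M·y/J = 5.303 kip/in; f_ty = M·x/J = 2.778 kip/in.
Resultant f_max = √[f_tx² + (f_v + f_ty)²] = √[5.303² + (1.538 + 2.778)²] = 6.837 kip/in.
Capacity per unit length: φr_n = 0.75 × 0.6 × 70 × (0.707 × 0.25) = 5.568 kip/in.
6.837 > 5.568 → NOT adequate.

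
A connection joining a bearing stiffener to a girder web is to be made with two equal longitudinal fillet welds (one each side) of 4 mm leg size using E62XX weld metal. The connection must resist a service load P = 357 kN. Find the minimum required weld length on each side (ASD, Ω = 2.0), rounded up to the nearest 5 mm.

E62XX → F_EXX = 620 MPa.
Throat t_e = 0.707 × 4 = 2.828 mm.
r_n/Ω = (0.6 × 620 × 2.828) / 2.0 = 526 N/mm = 0.526 kN/mm.
L_req = P / (r_n/Ω) = 357 / 0.526 = 678.7 mm total.
Per side: 678.7 / 2 = 339.3 mm.
Round up → use L = 340 mm on each side.

L = 340 mm on each side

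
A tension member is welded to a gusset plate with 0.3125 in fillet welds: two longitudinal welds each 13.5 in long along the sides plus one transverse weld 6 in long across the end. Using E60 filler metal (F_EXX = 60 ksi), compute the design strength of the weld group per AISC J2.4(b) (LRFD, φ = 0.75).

φR_n ≈ 197 kips

t_e = 0.707 × 0.3125 = 0.2209 in.
R_nwl = 0.6 × 60 × 0.2209 × 27 = 214.8 kips (longitudinal, 2 welds).
R_nwt = 0.6 × 60 × 0.2209 × 6 = 47.72 kips (transverse, base value).
(i) R_nwl + R_nwt = 262.5 kips; (ii) 0.85 R_nwl + 1.5 R_nwt = 254.1 kips.
R_n = max = 262.5 kips [governs: (i)]; φR_n = 196.9 kips.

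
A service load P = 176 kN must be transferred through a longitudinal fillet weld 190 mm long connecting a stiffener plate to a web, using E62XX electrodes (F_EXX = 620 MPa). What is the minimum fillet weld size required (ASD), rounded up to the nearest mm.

Total weld length L = 190 mm.
Required throat t_e = P × Ω / (0.6 F_EXX × L) = 176 × 2.0 / (0.6 × 620 × 190 × 10⁻³) = 4.98 mm.
Required leg w = t_e / 0.707 = 7.044 mm → use 8 mm.

w = 8 mm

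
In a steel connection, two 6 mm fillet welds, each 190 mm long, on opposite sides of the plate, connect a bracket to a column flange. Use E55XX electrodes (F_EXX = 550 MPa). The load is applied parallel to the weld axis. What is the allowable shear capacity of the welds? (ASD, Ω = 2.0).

Effective throat t_e = 0.707 × 6 = 4.242 mm.
Total length L = 380 mm; A_we = 4.242 × 380 = 1612 mm².
F_nw = 0.6 F_EXX = 0.6 × 550 = 330 MPa.
R_n = 330 × 1612 × 10⁻³ = 531.9 kN; R_n/Ω = 531.9/2.0 = 266 kN.

R_n/Ω ≈ 266 kN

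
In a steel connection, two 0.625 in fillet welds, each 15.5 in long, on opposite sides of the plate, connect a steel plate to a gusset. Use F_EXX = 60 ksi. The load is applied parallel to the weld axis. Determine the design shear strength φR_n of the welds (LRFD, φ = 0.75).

Effective throat t_e = 0.707 × 0.625 = 0.4419 in.
Total length L = 31 in; A_we = 0.4419 × 31 = 13.7 in².
F_nw = 0.6 F_EXX = 0.6 × 60 = 36 ksi.
φR_n = 0.75 × 36 × 13.7 = 369.8 kip.

φR_n ≈ 370 kip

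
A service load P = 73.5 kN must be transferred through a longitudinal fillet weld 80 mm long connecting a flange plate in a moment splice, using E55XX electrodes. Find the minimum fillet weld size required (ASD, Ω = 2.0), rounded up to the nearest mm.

w = 8 mm

E55XX → F_EXX = 550 MPa.
Total weld length L = 80 mm.
Required throat t_e = P × Ω / (0.6 F_EXX × L) = 73.5 × 2.0 / (0.6 × 550 × 80 × 10⁻³) = 5.568 mm.
Required leg w = t_e / 0.707 = 7.876 mm → use 8 mm.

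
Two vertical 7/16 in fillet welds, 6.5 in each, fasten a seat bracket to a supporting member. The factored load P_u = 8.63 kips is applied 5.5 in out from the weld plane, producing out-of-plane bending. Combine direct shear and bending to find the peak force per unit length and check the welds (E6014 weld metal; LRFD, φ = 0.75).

f_max ≈ 3.44 kip/in; adequate

E60XX → F_EXX = 60 ksi.
L_w = 2 × 6.5 = 13 in; section modulus (unit throat) S = 2 × L²/6 = 14.08 in².
Direct shear f_v = P/L_w = 8.63/13 = 0.6638 kip/in.
Moment M = P × e = 8.63 × 5.5 = 47.465 kip·in; bending f_b = M/S = 3.37 kip/in.
f_max = √(f_v² + f_b²) = √(0.6638² + 3.37²) = 3.435 kip/in.
φr_n = 0.75 × 0.6 × 60 × (0.707 × 0.4375) = 8.351 kip/in → adequate.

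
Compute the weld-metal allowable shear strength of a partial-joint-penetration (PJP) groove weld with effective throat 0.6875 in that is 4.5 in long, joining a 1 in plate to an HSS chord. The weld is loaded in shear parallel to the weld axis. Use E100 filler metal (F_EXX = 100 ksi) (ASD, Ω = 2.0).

R_n/Ω ≈ 92.8 kip

Effective throat (given) t_e = 0.6875 in.
A_we = 0.6875 × 4.5 = 3.094 in².
F_nw = 0.6 F_EXX = 60 ksi.
R_n/Ω = (60 × 3.094) / 2.0 = 92.81 kip.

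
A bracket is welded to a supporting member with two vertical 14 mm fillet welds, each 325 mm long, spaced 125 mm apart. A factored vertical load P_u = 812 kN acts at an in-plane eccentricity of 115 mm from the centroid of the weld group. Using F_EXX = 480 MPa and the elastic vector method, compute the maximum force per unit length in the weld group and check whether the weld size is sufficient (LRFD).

f_max ≈ 2680 N/mm; NOT adequate

Total weld length L_w = 650 mm. Treat welds as unit-width lines.
Polar moment about centroid: J = 2[d³/12 + d(b/2)²] = 2[325³/12 + 325×62.5²] = 8260000 mm³.
Direct shear f_v = P/L_w = 812×10³ / 650 = 1249 N/mm (vertical).
Torsion M = P·e = 812×10³ × 115 = 93380000 N·mm.
Critical point at (x, y) = (62.5, 162.5) from centroid. f_tx = M·y/J = 1837 N/mm; f_ty = M·x/J = 706.5 N/mm.
Resultant f_max = √[f_tx² + (f_v + f_ty)²] = √[1837² + (1249 + 706.5)²] = 2683 N/mm.
Capacity per unit length: φr_n = 0.75 × 0.6 × 480 × (0.707 × 14) = 2138 N/mm.
2683 > 2138 → NOT adequate.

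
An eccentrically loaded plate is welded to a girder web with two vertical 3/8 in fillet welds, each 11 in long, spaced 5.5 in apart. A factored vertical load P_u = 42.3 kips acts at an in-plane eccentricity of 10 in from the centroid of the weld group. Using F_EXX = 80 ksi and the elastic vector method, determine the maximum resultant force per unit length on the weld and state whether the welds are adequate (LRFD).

f_max ≈ 7.75 kip/in; adequate

Total weld length L_w = 22 in. Treat welds as unit-width lines.
Polar moment about centroid: J = 2[d³/12 + d(b/2)²] = 2[11³/12 + 11×2.75²] = 388.2 in³.
Direct shear f_v = P/L_w = 42.3 / 22 = 1.923 kip/in (vertical).
Torsion M = P·e = 42.3 × 10 = 423 kip·in.
Critical point at (x, y) = (2.75, 5.5) from centroid. f_tx = M·y/J = 5.993 kip/in; f_ty = M·x/J = 2.996 kip/in.
Resultant f_max = √[f_tx² + (f_v + f_ty)²] = √[5.993² + (1.923 + 2.996)²] = 7.753 kip/in.
Capacity per unit length: φr_n = 0.75 × 0.6 × 80 × (0.707 × 0.375) = 9.544 kip/in.
7.753 ≤ 9.544 → adequate.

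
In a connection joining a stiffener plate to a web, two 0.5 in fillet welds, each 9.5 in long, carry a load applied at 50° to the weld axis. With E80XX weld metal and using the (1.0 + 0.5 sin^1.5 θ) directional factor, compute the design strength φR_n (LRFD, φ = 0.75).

φR_n ≈ 323 kips

E80XX → F_EXX = 80 ksi.
t_e = 0.707 × 0.5 = 0.3535 in; A_we = 0.3535 × 19 = 6.716 in².
Directional factor: 1.0 + 0.5 sin^1.5(50°) = 1.335.
F_nw = 0.6 × 80 × 1.335 = 64.09 ksi.
φR_n = 0.75 × 64.09 × 6.716 = 322.9 kips.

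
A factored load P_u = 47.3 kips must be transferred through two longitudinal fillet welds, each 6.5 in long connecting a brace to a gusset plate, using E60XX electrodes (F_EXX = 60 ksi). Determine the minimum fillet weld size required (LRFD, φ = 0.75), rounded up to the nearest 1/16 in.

w = 1/4 in

Total weld length L = 13 in.
Required throat t_e = P_u / (φ × 0.6 F_EXX × L) = 47.3 / (0.75 × 0.6 × 60 × 13) = 0.1348 in.
Required leg w = t_e / 0.707 = 0.1906 in → use 1/4 in.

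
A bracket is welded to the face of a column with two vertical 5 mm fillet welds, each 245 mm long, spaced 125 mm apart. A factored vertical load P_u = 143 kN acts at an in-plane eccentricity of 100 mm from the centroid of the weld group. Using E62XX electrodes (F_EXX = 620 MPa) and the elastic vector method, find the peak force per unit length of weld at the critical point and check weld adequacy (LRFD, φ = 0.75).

Total weld length L_w = 490 mm. Treat welds as unit-width lines.
Polar moment about centroid: J = 2[d³/12 + d(b/2)²] = 2[245³/12 + 245×62.5²] = 4365000 mm³.
Direct shear f_v = P/L_w = 143×10³ / 490 = 291.8 N/mm (vertical).
Torsion M = P·e = 143×10³ × 100 = 14300000 N·mm.
Critical point at (x, y) = (62.5, 122.5) from centroid. f_tx = M·y/J = 401.3 N/mm; f_ty = M·x/J = 204.7 N/mm.
Resultant f_max = √[f_tx² + (f_v + f_ty)²] = √[401.3² + (291.8 + 204.7)²] = 638.5 N/mm.
Capacity per unit length: φr_n = 0.75 × 0.6 × 620 × (0.707 × 5) = 986.3 N/mm.
638.5 ≤ 986.3 → adequate.

f_max ≈ 638 N/mm; adequate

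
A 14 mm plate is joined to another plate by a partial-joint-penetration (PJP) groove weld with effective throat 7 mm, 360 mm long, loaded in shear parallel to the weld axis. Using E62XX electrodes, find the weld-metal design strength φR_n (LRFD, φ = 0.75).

φR_n ≈ 703 kN

E62XX → F_EXX = 620 MPa.
Effective throat (given) t_e = 7 mm.
A_we = 7 × 360 = 2520 mm².
F_nw = 0.6 F_EXX = 372 MPa.
φR_n = 0.75 × 372 × 2520 × 10⁻³ = 703.1 kN.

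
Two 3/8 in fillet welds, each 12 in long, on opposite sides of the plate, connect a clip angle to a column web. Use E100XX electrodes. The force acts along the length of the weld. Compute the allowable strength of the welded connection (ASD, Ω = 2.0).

E100XX → F_EXX = 100 ksi.
Effective throat t_e = 0.707 × 0.375 = 0.2651 in.
Total length L = 24 in; A_we = 0.2651 × 24 = 6.363 in².
F_nw = 0.6 F_EXX = 0.6 × 100 = 60 ksi.
R_n = 60 × 6.363 = 381.8 kip; R_n/Ω = 381.8/2.0 = 190.9 kip.

R_n/Ω ≈ 191 kip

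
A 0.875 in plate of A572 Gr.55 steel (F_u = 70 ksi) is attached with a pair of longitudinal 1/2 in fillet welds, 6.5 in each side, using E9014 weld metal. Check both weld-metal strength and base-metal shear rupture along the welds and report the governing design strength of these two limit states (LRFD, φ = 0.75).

E90XX → F_EXX = 90 ksi.
t_e = 0.707 × 0.5 = 0.3535 in; L = 13 in.
Weld metal: φR_n = 0.75 × 0.6 × 90 × 0.3535 × 13 = 186.1 kip.
Base metal (shear rupture): φR_n = 0.75 × 0.6 × 70 × 0.875 × 13 = 358.3 kip.
Governing: weld metal.

φR_n ≈ 186 kip (weld metal governs)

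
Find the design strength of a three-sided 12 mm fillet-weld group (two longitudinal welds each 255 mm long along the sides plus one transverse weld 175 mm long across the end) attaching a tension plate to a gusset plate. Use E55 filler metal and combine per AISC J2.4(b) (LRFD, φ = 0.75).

φR_n ≈ 1460 kN

E55XX → F_EXX = 550 MPa.
t_e = 0.707 × 12 = 8.484 mm.
R_nwl = 0.6 × 550 × 8.484 × 510 × 10⁻³ = 1428 kN (longitudinal, 2 welds).
R_nwt = 0.6 × 550 × 8.484 × 175 × 10⁻³ = 490 kN (transverse, base value).
(i) R_nwl + R_nwt = 1918 kN; (ii) 0.85 R_nwl + 1.5 R_nwt = 1949 kN.
R_n = max = 1949 kN [governs: (ii)]; φR_n = 1461 kN.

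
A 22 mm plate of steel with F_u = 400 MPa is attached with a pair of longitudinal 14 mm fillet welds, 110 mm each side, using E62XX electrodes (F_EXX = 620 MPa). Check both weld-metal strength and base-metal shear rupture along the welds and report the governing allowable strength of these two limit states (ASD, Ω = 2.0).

t_e = 0.707 × 14 = 9.898 mm; L = 220 mm.
Weld metal: R_n/Ω = (1/2.0) × 0.6 × 620 × 9.898 × 220 × 10⁻³ = 405 kN.
Base metal (shear rupture): R_n/Ω = (1/2.0) × 0.6 × 400 × 22 × 220 × 10⁻³ = 580.8 kN.
Governing: weld metal.

R_n/Ω ≈ 405 kN (weld metal governs)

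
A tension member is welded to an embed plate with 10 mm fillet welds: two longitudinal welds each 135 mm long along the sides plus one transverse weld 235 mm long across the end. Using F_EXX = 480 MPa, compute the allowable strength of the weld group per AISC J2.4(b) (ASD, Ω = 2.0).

t_e = 0.707 × 10 = 7.07 mm.
R_nwl = 0.6 × 480 × 7.07 × 270 × 10⁻³ = 549.8 kN (longitudinal, 2 welds).
R_nwt = 0.6 × 480 × 7.07 × 235 × 10⁻³ = 478.5 kN (transverse, base value).
(i) R_nwl + R_nwt = 1028 kN; (ii) 0.85 R_nwl + 1.5 R_nwt = 1185 kN.
R_n = max = 1185 kN [governs: (ii)]; R_n/Ω = 592.5 kN.

R_n/Ω ≈ 593 kN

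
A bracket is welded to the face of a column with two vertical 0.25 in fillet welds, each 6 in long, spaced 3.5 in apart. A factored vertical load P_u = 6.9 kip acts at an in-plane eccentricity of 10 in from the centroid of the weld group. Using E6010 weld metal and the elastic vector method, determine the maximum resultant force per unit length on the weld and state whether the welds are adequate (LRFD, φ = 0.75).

E60XX → F_EXX = 60 ksi.
Total weld length L_w = 12 in. Treat welds as unit-width lines.
Polar moment about centroid: J = 2[d³/12 + d(b/2)²] = 2[6³/12 + 6×1.75²] = 72.75 in³.
Direct shear f_v = P/L_w = 6.9 / 12 = 0.575 kip/in (vertical).
Torsion M = P·e = 6.9 × 10 = 69 kip·in.
Critical point at (x, y) = (1.75, 3) from centroid. f_tx = M·y/J = 2.845 kip/in; f_ty = M·x/J = 1.66 kip/in.
Resultant f_max = √[f_tx² + (f_v + f_ty)²] = √[2.845² + (0.575 + 1.66)²] = 3.618 kip/in.
Capacity per unit length: φr_n = 0.75 × 0.6 × 60 × (0.707 × 0.25) = 4.772 kip/in.
3.618 ≤ 4.772 → adequate.

f_max ≈ 3.62 kip/in; adequate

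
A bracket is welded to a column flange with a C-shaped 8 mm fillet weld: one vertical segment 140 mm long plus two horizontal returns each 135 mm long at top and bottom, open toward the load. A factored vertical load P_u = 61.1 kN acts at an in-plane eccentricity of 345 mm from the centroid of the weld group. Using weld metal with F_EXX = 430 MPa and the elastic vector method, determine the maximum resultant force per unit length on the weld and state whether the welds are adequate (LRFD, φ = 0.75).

Total weld length L_w = 410 mm. Treat welds as unit-width lines.
Centroid: x̄ = 2×135×67.5 / 410 = 44.45 mm from the vertical weld.
Polar moment about centroid: J = I_x + I_y = [140³/12 + 2×135×70²] + [140×44.45² + 2(135³/12 + 135×23.05²)] = 2382000 mm³.
Direct shear f_v = P/L_w = 61.1×10³ / 410 = 149 N/mm (vertical).
Torsion M = P·e = 61.1×10³ × 345 = 21080000 N·mm.
Critical point at (x, y) = (90.55, 70) from centroid. f_tx = M·y/J = 619.5 N/mm; f_ty = M·x/J = 801.4 N/mm.
Resultant f_max = √[f_tx² + (f_v + f_ty)²] = √[619.5² + (149 + 801.4)²] = 1134 N/mm.
Capacity per unit length: φr_n = 0.75 × 0.6 × 430 × (0.707 × 8) = 1094 N/mm.
1134 > 1094 → NOT adequate.

f_max ≈ 1130 N/mm; NOT adequate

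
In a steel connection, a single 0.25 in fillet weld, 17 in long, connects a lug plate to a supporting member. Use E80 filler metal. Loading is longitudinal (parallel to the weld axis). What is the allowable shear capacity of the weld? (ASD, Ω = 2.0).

R_n/Ω ≈ 72.1 kips

E80XX → F_EXX = 80 ksi.
Effective throat t_e = 0.707 × 0.25 = 0.1767 in.
Total length L = 17 in; A_we = 0.1767 × 17 = 3.005 in².
F_nw = 0.6 F_EXX = 0.6 × 80 = 48 ksi.
R_n = 48 × 3.005 = 144.2 kips; R_n/Ω = 144.2/2.0 = 72.11 kips.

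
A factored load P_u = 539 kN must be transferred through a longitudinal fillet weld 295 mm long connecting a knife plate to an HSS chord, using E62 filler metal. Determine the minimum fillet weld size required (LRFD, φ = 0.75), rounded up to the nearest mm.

w = 10 mm

E62XX → F_EXX = 620 MPa.
Total weld length L = 295 mm.
Required throat t_e = P_u / (φ × 0.6 F_EXX × L) = 539 / (0.75 × 0.6 × 620 × 295 × 10⁻³) = 6.549 mm.
Required leg w = t_e / 0.707 = 9.263 mm → use 10 mm.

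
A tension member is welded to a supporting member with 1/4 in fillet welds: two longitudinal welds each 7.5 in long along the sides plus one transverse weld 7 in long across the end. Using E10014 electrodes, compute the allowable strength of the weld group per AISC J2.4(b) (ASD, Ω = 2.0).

R_n/Ω ≈ 123 kips

E100XX → F_EXX = 100 ksi.
t_e = 0.707 × 0.25 = 0.1767 in.
R_nwl = 0.6 × 100 × 0.1767 × 15 = 159.1 kips (longitudinal, 2 welds).
R_nwt = 0.6 × 100 × 0.1767 × 7 = 74.23 kips (transverse, base value).
(i) R_nwl + R_nwt = 233.3 kips; (ii) 0.85 R_nwl + 1.5 R_nwt = 246.6 kips.
R_n = max = 246.6 kips [governs: (ii)]; R_n/Ω = 123.3 kips.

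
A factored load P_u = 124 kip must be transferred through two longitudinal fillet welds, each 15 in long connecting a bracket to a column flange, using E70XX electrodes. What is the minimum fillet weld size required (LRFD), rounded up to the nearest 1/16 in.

w = 3/16 in

E70XX → F_EXX = 70 ksi.
Total weld length L = 30 in.
Required throat t_e = P_u / (φ × 0.6 F_EXX × L) = 124 / (0.75 × 0.6 × 70 × 30) = 0.1312 in.
Required leg w = t_e / 0.707 = 0.1856 in → use 3/16 in.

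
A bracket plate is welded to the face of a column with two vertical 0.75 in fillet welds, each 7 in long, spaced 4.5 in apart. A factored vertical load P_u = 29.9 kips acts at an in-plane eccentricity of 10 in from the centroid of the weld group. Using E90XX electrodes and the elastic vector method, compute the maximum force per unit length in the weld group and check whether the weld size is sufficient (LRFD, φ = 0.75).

E90XX → F_EXX = 90 ksi.
Total weld length L_w = 14 in. Treat welds as unit-width lines.
Polar moment about centroid: J = 2[d³/12 + d(b/2)²] = 2[7³/12 + 7×2.25²] = 128 in³.
Direct shear f_v = P/L_w = 29.9 / 14 = 2.136 kip/in (vertical).
Torsion M = P·e = 29.9 × 10 = 299 kip·in.
Critical point at (x, y) = (2.25, 3.5) from centroid. f_tx = M·y/J = 8.173 kip/in; f_ty = M·x/J = 5.254 kip/in.
Resultant f_max = √[f_tx² + (f_v + f_ty)²] = √[8.173² + (2.136 + 5.254)²] = 11.02 kip/in.
Capacity per unit length: φr_n = 0.75 × 0.6 × 90 × (0.707 × 0.75) = 21.48 kip/in.
11.02 ≤ 21.48 → adequate.

f_max ≈ 11 kip/in; adequate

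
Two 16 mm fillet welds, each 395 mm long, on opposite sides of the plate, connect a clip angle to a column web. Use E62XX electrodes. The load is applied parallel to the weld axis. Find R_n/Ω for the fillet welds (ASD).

E62XX → F_EXX = 620 MPa.
Effective throat t_e = 0.707 × 16 = 11.31 mm.
Total length L = 790 mm; A_we = 11.31 × 790 = 8936 mm².
F_nw = 0.6 F_EXX = 0.6 × 620 = 372 MPa.
R_n = 372 × 8936 × 10⁻³ = 3324 kN; R_n/Ω = 3324/2.0 = 1662 kN.

R_n/Ω ≈ 1660 kN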